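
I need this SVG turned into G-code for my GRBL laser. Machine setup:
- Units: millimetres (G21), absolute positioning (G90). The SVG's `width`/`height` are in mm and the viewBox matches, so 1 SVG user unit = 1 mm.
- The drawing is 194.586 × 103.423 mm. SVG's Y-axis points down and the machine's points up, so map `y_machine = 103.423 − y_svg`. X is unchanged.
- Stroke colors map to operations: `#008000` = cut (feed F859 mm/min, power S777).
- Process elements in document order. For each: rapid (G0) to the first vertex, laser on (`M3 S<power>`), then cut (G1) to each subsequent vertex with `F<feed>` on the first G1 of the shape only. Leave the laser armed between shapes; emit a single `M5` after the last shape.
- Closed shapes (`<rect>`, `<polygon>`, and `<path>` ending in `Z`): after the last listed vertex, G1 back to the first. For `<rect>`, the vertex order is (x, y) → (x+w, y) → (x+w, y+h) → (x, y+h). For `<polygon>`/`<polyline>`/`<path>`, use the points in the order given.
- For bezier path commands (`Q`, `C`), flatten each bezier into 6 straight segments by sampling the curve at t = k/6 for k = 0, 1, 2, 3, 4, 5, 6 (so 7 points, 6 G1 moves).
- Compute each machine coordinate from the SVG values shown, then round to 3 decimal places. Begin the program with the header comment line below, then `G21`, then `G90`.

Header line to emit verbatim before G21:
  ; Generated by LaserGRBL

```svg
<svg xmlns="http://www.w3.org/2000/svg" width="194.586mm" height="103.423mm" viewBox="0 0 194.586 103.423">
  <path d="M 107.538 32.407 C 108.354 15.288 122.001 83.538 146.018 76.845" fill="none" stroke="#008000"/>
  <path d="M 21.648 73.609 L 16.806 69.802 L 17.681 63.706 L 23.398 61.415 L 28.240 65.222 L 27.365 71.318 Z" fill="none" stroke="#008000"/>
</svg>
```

; Generated by LaserGRBL
G21
G90
G0 X107.538 Y71.016
M3 S777
G1 X109.004 Y73.204 F859
G1 X112.540 Y65.616
G1 X118.078 Y52.707
G1 X125.549 Y38.929
G1 X134.885 Y28.735
G1 X146.018 Y26.578
G0 X21.648 Y29.814
M3 S777
G1 X16.806 Y33.621 F859
G1 X17.681 Y39.717
G1 X23.398 Y42.008
G1 X28.240 Y38.201
G1 X27.365 Y32.105
G1 X21.648 Y29.814
M5

viewBox `0 0 194.586 103.423` with mm width/height → 1 unit = 1 mm. Flip: y_m = 103.423 − y_svg.

**Shape 1** — `<path>` cubic bezier, stroke `#008000` → cut (S777, F859). Control points (SVG): P0=(107.538,32.407), P1=(108.354,15.288), P2=(122.001,83.538), P3=(146.018,76.845); sampled at t=k/6. Machine vertices: (107.538,71.016) → (109.004,73.204) → (112.540,65.616) → (118.078,52.707) → (125.549,38.929) → (134.885,28.735) → (146.018,26.578). Open path.

**Shape 2** — `<path>` regular polygon, stroke `#008000` → cut (S777, F859). Machine vertices: (21.648,29.814) → (16.806,33.621) → (17.681,39.717) → (23.398,42.008) → (28.240,38.201) → (27.365,32.105) → (21.648,29.814). Closed: final G1 returns to the first vertex.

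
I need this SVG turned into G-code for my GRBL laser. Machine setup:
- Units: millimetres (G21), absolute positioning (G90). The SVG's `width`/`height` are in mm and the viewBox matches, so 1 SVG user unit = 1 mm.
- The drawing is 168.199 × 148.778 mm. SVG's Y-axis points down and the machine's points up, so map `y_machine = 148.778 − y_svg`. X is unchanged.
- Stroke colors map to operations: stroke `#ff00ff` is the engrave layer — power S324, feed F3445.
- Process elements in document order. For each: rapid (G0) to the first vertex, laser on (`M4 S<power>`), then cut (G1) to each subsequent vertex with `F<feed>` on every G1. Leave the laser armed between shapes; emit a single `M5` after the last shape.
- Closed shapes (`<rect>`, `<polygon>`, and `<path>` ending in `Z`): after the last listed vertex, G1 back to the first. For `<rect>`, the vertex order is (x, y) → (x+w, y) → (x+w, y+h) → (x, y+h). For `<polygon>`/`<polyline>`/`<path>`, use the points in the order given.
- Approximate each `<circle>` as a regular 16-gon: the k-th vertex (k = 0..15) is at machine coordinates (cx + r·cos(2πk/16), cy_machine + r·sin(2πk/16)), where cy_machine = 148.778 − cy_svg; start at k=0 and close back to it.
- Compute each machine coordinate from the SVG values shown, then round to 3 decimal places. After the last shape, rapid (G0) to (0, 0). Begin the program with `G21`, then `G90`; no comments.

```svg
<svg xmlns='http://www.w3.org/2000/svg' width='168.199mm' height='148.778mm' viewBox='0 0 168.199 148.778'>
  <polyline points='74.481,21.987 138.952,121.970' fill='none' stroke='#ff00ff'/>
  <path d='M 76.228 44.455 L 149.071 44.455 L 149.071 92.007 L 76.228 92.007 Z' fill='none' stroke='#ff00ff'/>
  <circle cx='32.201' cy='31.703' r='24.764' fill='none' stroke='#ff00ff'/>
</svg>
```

Since the viewBox matches the mm dimensions, user units are millimetres directly. The only transform is the Y-flip y_m = 148.778 − y_svg.

Shape 1 is a line segment drawn with `<polyline>`. Its stroke #ff00ff means engrave at S324, F3445. After flipping Y the toolpath is (74.481,126.791) → (138.952,26.808).

Shape 2 is a rectangle drawn with `<path>`. Its stroke #ff00ff means engrave at S324, F3445. After flipping Y the toolpath is (76.228,104.323) → (149.071,104.323) → (149.071,56.771) → (76.228,56.771) → (76.228,104.323), returning to the start.

Shape 3 is a circle drawn with `<circle>`. Its stroke #ff00ff means engrave at S324, F3445. After flipping Y the toolpath is (56.965,117.075) → (55.080,126.552) → (49.712,134.586) → (41.678,139.954) → (32.201,141.839) → (22.724,139.954) → (14.690,134.586) → (9.322,126.552) → (7.437,117.075) → (9.322,107.598) → (14.690,99.564) → (22.724,94.196) → (32.201,92.311) → (41.678,94.196) → (49.712,99.564) → (55.080,107.598) → (56.965,117.075), returning to the start.

G21
G90
G0 X74.481 Y126.791
M4 S324
G1 X138.952 Y26.808 F3445
G0 X76.228 Y104.323
M4 S324
G1 X149.071 Y104.323 F3445
G1 X149.071 Y56.771 F3445
G1 X76.228 Y56.771 F3445
G1 X76.228 Y104.323 F3445
G0 X56.965 Y117.075
M4 S324
G1 X55.080 Y126.552 F3445
G1 X49.712 Y134.586 F3445
G1 X41.678 Y139.954 F3445
G1 X32.201 Y141.839 F3445
G1 X22.724 Y139.954 F3445
G1 X14.690 Y134.586 F3445
G1 X9.322 Y126.552 F3445
G1 X7.437 Y117.075 F3445
G1 X9.322 Y107.598 F3445
G1 X14.690 Y99.564 F3445
G1 X22.724 Y94.196 F3445
G1 X32.201 Y92.311 F3445
G1 X41.678 Y94.196 F3445
G1 X49.712 Y99.564 F3445
G1 X55.080 Y107.598 F3445
G1 X56.965 Y117.075 F3445
M5
G0 X0.000 Y0.000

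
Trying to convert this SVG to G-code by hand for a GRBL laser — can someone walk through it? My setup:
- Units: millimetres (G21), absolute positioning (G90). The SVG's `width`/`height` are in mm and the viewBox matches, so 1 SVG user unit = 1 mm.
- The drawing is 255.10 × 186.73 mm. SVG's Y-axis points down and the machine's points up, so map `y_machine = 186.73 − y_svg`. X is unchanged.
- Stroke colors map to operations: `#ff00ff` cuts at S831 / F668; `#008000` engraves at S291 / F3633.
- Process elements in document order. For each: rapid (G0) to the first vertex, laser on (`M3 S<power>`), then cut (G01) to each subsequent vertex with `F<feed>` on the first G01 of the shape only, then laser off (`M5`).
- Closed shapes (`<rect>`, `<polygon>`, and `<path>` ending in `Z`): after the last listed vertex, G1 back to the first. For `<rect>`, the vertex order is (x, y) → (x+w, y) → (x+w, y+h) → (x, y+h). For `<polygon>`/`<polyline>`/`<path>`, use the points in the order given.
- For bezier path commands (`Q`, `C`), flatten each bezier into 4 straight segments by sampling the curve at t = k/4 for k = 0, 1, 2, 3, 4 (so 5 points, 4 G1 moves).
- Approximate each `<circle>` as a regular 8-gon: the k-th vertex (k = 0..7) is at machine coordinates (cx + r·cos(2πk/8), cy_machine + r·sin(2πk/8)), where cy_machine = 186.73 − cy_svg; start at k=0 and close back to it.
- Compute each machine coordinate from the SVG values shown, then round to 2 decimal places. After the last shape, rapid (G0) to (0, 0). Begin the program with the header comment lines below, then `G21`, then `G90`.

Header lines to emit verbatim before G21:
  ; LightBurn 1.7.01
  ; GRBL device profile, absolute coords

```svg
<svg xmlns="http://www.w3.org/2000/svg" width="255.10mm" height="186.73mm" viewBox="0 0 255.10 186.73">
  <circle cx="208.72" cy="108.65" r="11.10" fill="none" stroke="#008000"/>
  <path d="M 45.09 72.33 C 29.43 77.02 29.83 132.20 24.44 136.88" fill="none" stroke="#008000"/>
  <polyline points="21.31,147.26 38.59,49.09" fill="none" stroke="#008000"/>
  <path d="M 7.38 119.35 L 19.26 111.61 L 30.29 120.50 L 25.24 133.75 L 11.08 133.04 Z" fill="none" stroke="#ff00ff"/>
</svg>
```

Since the viewBox matches the mm dimensions, user units are millimetres directly. The only transform is the Y-flip y_m = 186.73 − y_svg.

Shape 1 is a circle drawn with `<circle>`. Its stroke #008000 means engrave at S291, F3633. After flipping Y the toolpath is (219.82,78.08) → (216.57,85.93) → (208.72,89.18) → (200.87,85.93) → (197.62,78.08) → (200.87,70.23) → (208.72,66.98) → (216.57,70.23) → (219.82,78.08), returning to the start.

Shape 2 is a cubic bezier drawn with `<path>`. Its stroke #008000 means engrave at S291, F3633. After flipping Y the toolpath is (45.09,114.40) → (36.01,102.99) → (30.91,82.12) → (27.74,61.25) → (24.44,49.85).

Shape 3 is a line segment drawn with `<polyline>`. Its stroke #008000 means engrave at S291, F3633. After flipping Y the toolpath is (21.31,39.47) → (38.59,137.64).

Shape 4 is a regular polygon drawn with `<path>`. Its stroke #ff00ff means cut at S831, F668. After flipping Y the toolpath is (7.38,67.38) → (19.26,75.12) → (30.29,66.23) → (25.24,52.98) → (11.08,53.69) → (7.38,67.38), returning to the start.

; LightBurn 1.7.01
; GRBL device profile, absolute coords
G21
G90
G0 X219.82 Y78.08
M3 S291
G01 X216.57 Y85.93 F3633
G01 X208.72 Y89.18
G01 X200.87 Y85.93
G01 X197.62 Y78.08
G01 X200.87 Y70.23
G01 X208.72 Y66.98
G01 X216.57 Y70.23
G01 X219.82 Y78.08
M5
G0 X45.09 Y114.40
M3 S291
G01 X36.01 Y102.99 F3633
G01 X30.91 Y82.12
G01 X27.74 Y61.25
G01 X24.44 Y49.85
M5
G0 X21.31 Y39.47
M3 S291
G01 X38.59 Y137.64 F3633
M5
G0 X7.38 Y67.38
M3 S831
G01 X19.26 Y75.12 F668
G01 X30.29 Y66.23
G01 X25.24 Y52.98
G01 X11.08 Y53.69
G01 X7.38 Y67.38
M5
G0 X0.00 Y0.00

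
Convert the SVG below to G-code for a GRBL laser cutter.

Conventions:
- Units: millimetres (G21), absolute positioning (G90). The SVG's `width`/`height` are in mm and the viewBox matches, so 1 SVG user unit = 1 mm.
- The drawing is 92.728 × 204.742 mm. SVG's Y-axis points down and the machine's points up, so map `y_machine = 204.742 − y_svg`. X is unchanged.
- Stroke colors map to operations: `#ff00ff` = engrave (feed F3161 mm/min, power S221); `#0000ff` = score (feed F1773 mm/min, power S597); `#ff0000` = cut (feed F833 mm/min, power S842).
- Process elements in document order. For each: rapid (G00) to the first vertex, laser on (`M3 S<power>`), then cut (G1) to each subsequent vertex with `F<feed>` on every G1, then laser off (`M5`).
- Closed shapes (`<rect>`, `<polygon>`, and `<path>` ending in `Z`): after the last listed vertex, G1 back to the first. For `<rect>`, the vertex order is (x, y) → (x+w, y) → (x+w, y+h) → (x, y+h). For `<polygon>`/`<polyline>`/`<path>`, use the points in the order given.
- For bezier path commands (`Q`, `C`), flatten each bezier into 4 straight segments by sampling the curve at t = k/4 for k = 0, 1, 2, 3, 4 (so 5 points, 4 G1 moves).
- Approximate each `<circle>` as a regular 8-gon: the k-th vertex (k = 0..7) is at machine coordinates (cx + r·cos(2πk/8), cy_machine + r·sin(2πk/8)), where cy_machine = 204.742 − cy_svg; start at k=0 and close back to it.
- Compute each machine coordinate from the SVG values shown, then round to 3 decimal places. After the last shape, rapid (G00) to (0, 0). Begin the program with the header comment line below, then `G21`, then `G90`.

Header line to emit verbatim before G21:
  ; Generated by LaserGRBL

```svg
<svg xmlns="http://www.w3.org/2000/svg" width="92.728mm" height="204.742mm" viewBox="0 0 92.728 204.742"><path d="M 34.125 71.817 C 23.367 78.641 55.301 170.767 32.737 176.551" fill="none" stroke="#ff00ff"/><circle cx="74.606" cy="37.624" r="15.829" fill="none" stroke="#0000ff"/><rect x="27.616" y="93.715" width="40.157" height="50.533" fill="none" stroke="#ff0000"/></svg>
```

1 u = 1 mm; y_m = 204.742 − y.

[1] `<path>` cubic bezier, #ff00ff→engrave S221 F3161: (34.125,132.925) → (32.543,114.495) → (37.858,80.168) → (40.960,46.036) → (32.737,28.191)

[2] `<circle>` circle, #0000ff→score S597 F1773: (90.435,167.118) → (85.799,178.311) → (74.606,182.947) → (63.413,178.311) → (58.777,167.118) → (63.413,155.925) → (74.606,151.289) → (85.799,155.925) → (90.435,167.118) (closed)

[3] `<rect>` rectangle, #ff0000→cut S842 F833: (27.616,111.027) → (67.773,111.027) → (67.773,60.494) → (27.616,60.494) → (27.616,111.027) (closed)

; Generated by LaserGRBL
G21
G90
G00 X34.125 Y132.925
M3 S221
G1 X32.543 Y114.495 F3161
G1 X37.858 Y80.168 F3161
G1 X40.960 Y46.036 F3161
G1 X32.737 Y28.191 F3161
M5
G00 X90.435 Y167.118
M3 S597
G1 X85.799 Y178.311 F1773
G1 X74.606 Y182.947 F1773
G1 X63.413 Y178.311 F1773
G1 X58.777 Y167.118 F1773
G1 X63.413 Y155.925 F1773
G1 X74.606 Y151.289 F1773
G1 X85.799 Y155.925 F1773
G1 X90.435 Y167.118 F1773
M5
G00 X27.616 Y111.027
M3 S842
G1 X67.773 Y111.027 F833
G1 X67.773 Y60.494 F833
G1 X27.616 Y60.494 F833
G1 X27.616 Y111.027 F833
M5
G00 X0.000 Y0.000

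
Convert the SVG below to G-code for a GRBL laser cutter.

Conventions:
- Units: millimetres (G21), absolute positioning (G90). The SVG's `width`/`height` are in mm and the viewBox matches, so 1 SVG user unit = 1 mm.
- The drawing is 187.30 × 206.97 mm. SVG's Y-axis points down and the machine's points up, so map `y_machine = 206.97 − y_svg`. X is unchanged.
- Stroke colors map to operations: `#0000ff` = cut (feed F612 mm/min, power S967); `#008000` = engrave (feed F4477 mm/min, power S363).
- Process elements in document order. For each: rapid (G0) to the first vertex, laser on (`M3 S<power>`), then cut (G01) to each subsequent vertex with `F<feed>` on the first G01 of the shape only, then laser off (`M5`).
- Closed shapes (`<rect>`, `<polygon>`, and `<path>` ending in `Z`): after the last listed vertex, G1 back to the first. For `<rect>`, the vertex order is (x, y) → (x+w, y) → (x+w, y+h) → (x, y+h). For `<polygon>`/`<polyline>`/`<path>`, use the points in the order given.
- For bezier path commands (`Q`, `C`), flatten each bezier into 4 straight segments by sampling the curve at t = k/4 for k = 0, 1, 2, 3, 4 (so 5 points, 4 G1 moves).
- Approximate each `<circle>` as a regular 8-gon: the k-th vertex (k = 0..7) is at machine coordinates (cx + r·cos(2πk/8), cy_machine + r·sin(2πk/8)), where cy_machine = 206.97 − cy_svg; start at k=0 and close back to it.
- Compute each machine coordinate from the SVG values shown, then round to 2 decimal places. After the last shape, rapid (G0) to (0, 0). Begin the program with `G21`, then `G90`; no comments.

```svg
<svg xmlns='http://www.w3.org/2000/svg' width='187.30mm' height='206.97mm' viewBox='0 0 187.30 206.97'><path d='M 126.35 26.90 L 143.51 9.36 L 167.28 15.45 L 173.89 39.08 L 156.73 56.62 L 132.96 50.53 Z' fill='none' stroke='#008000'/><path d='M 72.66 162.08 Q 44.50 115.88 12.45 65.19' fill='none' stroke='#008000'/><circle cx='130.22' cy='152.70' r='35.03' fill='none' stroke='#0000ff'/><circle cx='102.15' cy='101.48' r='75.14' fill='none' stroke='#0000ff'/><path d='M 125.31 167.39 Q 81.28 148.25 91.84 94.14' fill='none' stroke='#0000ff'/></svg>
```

G21
G90
G0 X126.35 Y180.07
M3 S363
G01 X143.51 Y197.61 F4477
G01 X167.28 Y191.52
G01 X173.89 Y167.89
G01 X156.73 Y150.35
G01 X132.96 Y156.44
G01 X126.35 Y180.07
M5
G0 X72.66 Y44.89
M3 S363
G01 X58.34 Y68.27 F4477
G01 X43.53 Y92.21
G01 X28.23 Y116.72
G01 X12.45 Y141.78
M5
G0 X165.25 Y54.27
M3 S967
G01 X154.99 Y79.04 F612
G01 X130.22 Y89.30
G01 X105.45 Y79.04
G01 X95.19 Y54.27
G01 X105.45 Y29.50
G01 X130.22 Y19.24
G01 X154.99 Y29.50
G01 X165.25 Y54.27
M5
G0 X177.29 Y105.49
M3 S967
G01 X155.28 Y158.62 F612
G01 X102.15 Y180.63
G01 X49.02 Y158.62
G01 X27.01 Y105.49
G01 X49.02 Y52.36
G01 X102.15 Y30.35
G01 X155.28 Y52.36
G01 X177.29 Y105.49
M5
G0 X125.31 Y39.58
M3 S967
G01 X106.71 Y51.34 F612
G01 X94.93 Y67.46
G01 X89.97 Y87.96
G01 X91.84 Y112.83
M5
G0 X0.00 Y0.00

Since the viewBox matches the mm dimensions, user units are millimetres directly. The only transform is the Y-flip y_m = 206.97 − y_svg.

Shape 1 is a regular polygon drawn with `<path>`. Its stroke #008000 means engrave at S363, F4477. After flipping Y the toolpath is (126.35,180.07) → (143.51,197.61) → (167.28,191.52) → (173.89,167.89) → (156.73,150.35) → (132.96,156.44) → (126.35,180.07), returning to the start.

Shape 2 is a quadratic bezier drawn with `<path>`. Its stroke #008000 means engrave at S363, F4477. After flipping Y the toolpath is (72.66,44.89) → (58.34,68.27) → (43.53,92.21) → (28.23,116.72) → (12.45,141.78).

Shape 3 is a circle drawn with `<circle>`. Its stroke #0000ff means cut at S967, F612. After flipping Y the toolpath is (165.25,54.27) → (154.99,79.04) → (130.22,89.30) → (105.45,79.04) → (95.19,54.27) → (105.45,29.50) → (130.22,19.24) → (154.99,29.50) → (165.25,54.27), returning to the start.

Shape 4 is a circle drawn with `<circle>`. Its stroke #0000ff means cut at S967, F612. After flipping Y the toolpath is (177.29,105.49) → (155.28,158.62) → (102.15,180.63) → (49.02,158.62) → (27.01,105.49) → (49.02,52.36) → (102.15,30.35) → (155.28,52.36) → (177.29,105.49), returning to the start.

Shape 5 is a quadratic bezier drawn with `<path>`. Its stroke #0000ff means cut at S967, F612. After flipping Y the toolpath is (125.31,39.58) → (106.71,51.34) → (94.93,67.46) → (89.97,87.96) → (91.84,112.83).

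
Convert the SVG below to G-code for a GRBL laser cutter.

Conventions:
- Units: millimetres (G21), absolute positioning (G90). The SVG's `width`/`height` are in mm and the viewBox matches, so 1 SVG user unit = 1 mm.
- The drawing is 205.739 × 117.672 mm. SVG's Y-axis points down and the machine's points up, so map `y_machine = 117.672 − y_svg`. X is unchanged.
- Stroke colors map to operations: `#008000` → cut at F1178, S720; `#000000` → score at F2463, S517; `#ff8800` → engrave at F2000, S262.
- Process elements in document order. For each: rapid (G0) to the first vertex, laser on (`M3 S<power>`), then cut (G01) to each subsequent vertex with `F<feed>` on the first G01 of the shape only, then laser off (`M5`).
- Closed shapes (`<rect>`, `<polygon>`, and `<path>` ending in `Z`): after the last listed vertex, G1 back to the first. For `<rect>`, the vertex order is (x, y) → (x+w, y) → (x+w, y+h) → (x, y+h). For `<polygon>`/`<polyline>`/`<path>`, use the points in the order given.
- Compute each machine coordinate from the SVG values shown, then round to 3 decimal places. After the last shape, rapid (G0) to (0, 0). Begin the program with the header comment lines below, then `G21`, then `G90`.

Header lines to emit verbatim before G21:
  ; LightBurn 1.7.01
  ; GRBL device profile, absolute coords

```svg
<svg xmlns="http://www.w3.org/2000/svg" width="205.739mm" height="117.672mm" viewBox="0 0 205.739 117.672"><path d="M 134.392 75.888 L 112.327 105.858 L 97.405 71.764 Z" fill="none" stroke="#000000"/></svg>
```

; LightBurn 1.7.01
; GRBL device profile, absolute coords
G21
G90
G0 X134.392 Y41.784
M3 S517
G01 X112.327 Y11.814 F2463
G01 X97.405 Y45.908
G01 X134.392 Y41.784
M5
G0 X0.000 Y0.000

viewBox `0 0 205.739 117.672` with mm width/height → 1 unit = 1 mm. Flip: y_m = 117.672 − y_svg.

**Shape 1** — `<path>` regular polygon, stroke `#000000` → score (S517, F2463). Machine vertices: (134.392,41.784) → (112.327,11.814) → (97.405,45.908) → (134.392,41.784). Closed: final G1 returns to the first vertex.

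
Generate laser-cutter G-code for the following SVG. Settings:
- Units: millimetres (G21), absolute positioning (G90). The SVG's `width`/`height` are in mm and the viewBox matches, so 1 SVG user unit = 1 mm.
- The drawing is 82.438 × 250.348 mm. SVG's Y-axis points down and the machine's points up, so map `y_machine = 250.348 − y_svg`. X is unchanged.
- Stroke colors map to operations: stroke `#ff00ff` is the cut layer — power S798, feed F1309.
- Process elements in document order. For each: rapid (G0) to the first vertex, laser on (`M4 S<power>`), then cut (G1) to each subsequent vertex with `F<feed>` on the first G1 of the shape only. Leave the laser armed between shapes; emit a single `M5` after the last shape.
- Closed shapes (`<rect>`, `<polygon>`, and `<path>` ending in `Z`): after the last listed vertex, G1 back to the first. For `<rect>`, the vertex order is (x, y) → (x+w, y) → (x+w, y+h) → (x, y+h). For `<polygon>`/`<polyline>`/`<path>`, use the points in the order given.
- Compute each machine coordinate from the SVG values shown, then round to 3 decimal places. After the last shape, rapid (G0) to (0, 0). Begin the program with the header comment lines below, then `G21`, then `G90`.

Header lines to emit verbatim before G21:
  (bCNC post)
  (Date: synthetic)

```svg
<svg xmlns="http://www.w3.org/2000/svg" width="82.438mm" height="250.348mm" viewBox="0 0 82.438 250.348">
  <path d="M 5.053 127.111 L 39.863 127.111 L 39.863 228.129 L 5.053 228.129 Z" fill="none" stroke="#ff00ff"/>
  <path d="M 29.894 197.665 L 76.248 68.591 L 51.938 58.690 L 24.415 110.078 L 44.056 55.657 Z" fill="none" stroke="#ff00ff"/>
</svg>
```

(bCNC post)
(Date: synthetic)
G21
G90
G0 X5.053 Y123.237
M4 S798
G1 X39.863 Y123.237 F1309
G1 X39.863 Y22.219
G1 X5.053 Y22.219
G1 X5.053 Y123.237
G0 X29.894 Y52.683
M4 S798
G1 X76.248 Y181.757 F1309
G1 X51.938 Y191.658
G1 X24.415 Y140.270
G1 X44.056 Y194.691
G1 X29.894 Y52.683
M5
G0 X0.000 Y0.000

Since the viewBox matches the mm dimensions, user units are millimetres directly. The only transform is the Y-flip y_m = 250.348 − y_svg.

Shape 1 is a rectangle drawn with `<path>`. Its stroke #ff00ff means cut at S798, F1309. After flipping Y the toolpath is (5.053,123.237) → (39.863,123.237) → (39.863,22.219) → (5.053,22.219) → (5.053,123.237), returning to the start.

Shape 2 is a closed polygon drawn with `<path>`. Its stroke #ff00ff means cut at S798, F1309. After flipping Y the toolpath is (29.894,52.683) → (76.248,181.757) → (51.938,191.658) → (24.415,140.270) → (44.056,194.691) → (29.894,52.683), returning to the start.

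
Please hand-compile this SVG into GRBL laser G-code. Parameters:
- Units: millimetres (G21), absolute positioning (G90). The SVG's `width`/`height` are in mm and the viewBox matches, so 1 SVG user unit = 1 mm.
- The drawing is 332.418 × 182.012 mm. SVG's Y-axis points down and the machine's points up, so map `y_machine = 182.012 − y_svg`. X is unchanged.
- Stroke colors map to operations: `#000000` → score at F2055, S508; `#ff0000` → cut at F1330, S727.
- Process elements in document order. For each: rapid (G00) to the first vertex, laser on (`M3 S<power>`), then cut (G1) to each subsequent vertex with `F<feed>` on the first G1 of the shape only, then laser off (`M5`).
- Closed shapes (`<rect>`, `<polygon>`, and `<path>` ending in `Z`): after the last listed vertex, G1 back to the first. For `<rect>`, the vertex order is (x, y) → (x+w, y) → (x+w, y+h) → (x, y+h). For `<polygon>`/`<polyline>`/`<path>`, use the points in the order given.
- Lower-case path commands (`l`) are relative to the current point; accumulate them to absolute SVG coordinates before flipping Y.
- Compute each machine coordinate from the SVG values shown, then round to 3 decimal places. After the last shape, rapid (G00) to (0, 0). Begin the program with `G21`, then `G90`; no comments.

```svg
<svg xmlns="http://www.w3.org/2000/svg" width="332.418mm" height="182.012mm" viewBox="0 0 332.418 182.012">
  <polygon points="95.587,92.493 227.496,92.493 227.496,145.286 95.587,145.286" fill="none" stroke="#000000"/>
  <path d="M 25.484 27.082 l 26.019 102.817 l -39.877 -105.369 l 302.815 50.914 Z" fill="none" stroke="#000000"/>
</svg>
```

viewBox `0 0 332.418 182.012` with mm width/height → 1 unit = 1 mm. Flip: y_m = 182.012 − y_svg.

**Shape 1** — `<polygon>` rectangle, stroke `#000000` → score (S508, F2055). Machine vertices: (95.587,89.519) → (227.496,89.519) → (227.496,36.726) → (95.587,36.726) → (95.587,89.519). Closed: final G1 returns to the first vertex.

**Shape 2** — `<path>` closed polygon, stroke `#000000` → score (S508, F2055). Machine vertices: (25.484,154.930) → (51.503,52.113) → (11.626,157.482) → (314.441,106.568) → (25.484,154.930). Closed: final G1 returns to the first vertex.

G21
G90
G00 X95.587 Y89.519
M3 S508
G1 X227.496 Y89.519 F2055
G1 X227.496 Y36.726
G1 X95.587 Y36.726
G1 X95.587 Y89.519
M5
G00 X25.484 Y154.930
M3 S508
G1 X51.503 Y52.113 F2055
G1 X11.626 Y157.482
G1 X314.441 Y106.568
G1 X25.484 Y154.930
M5
G00 X0.000 Y0.000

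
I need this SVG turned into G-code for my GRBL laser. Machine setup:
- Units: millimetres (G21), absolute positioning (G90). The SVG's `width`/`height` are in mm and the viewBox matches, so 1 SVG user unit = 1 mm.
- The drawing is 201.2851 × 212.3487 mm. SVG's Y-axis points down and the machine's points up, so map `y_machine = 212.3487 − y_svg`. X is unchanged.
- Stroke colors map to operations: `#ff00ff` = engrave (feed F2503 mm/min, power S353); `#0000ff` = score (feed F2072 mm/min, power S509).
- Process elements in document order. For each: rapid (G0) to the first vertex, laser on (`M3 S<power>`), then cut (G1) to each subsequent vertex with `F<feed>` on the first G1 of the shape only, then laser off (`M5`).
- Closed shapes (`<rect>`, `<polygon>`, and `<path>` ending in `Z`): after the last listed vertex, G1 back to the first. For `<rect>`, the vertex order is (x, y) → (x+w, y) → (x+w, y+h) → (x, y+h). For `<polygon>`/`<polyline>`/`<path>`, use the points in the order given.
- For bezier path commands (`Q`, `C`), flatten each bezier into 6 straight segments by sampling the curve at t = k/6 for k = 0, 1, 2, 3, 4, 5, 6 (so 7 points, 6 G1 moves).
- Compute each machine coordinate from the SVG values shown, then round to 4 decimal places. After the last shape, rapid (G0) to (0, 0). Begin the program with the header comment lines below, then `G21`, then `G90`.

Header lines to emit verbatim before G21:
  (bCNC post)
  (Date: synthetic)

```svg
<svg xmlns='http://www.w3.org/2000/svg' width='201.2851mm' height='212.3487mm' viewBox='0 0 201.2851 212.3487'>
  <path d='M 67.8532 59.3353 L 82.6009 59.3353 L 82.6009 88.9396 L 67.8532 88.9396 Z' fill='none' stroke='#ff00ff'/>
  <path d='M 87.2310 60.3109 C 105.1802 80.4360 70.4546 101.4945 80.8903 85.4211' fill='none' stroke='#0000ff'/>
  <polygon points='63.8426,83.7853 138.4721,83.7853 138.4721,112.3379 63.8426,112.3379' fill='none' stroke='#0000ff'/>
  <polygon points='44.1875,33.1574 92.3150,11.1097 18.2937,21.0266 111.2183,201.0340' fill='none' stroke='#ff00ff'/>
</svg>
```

Since the viewBox matches the mm dimensions, user units are millimetres directly. The only transform is the Y-flip y_m = 212.3487 − y_svg.

Shape 1 is a rectangle drawn with `<path>`. Its stroke #ff00ff means engrave at S353, F2503. After flipping Y the toolpath is (67.8532,153.0134) → (82.6009,153.0134) → (82.6009,123.4091) → (67.8532,123.4091) → (67.8532,153.0134), returning to the start.

Shape 2 is a cubic bezier drawn with `<path>`. Its stroke #0000ff means score at S509, F2072. After flipping Y the toolpath is (87.2310,152.0378) → (92.2690,142.0737) → (91.2455,133.0114) → (86.8782,125.9083) → (81.8848,121.8217) → (78.9829,121.8090) → (80.8903,126.9276).

Shape 3 is a rectangle drawn with `<polygon>`. Its stroke #0000ff means score at S509, F2072. After flipping Y the toolpath is (63.8426,128.5634) → (138.4721,128.5634) → (138.4721,100.0108) → (63.8426,100.0108) → (63.8426,128.5634), returning to the start.

Shape 4 is a closed polygon drawn with `<polygon>`. Its stroke #ff00ff means engrave at S353, F2503. After flipping Y the toolpath is (44.1875,179.1913) → (92.3150,201.2390) → (18.2937,191.3221) → (111.2183,11.3147) → (44.1875,179.1913), returning to the start.

(bCNC post)
(Date: synthetic)
G21
G90
G0 X67.8532 Y153.0134
M3 S353
G1 X82.6009 Y153.0134 F2503
G1 X82.6009 Y123.4091
G1 X67.8532 Y123.4091
G1 X67.8532 Y153.0134
M5
G0 X87.2310 Y152.0378
M3 S509
G1 X92.2690 Y142.0737 F2072
G1 X91.2455 Y133.0114
G1 X86.8782 Y125.9083
G1 X81.8848 Y121.8217
G1 X78.9829 Y121.8090
G1 X80.8903 Y126.9276
M5
G0 X63.8426 Y128.5634
M3 S509
G1 X138.4721 Y128.5634 F2072
G1 X138.4721 Y100.0108
G1 X63.8426 Y100.0108
G1 X63.8426 Y128.5634
M5
G0 X44.1875 Y179.1913
M3 S353
G1 X92.3150 Y201.2390 F2503
G1 X18.2937 Y191.3221
G1 X111.2183 Y11.3147
G1 X44.1875 Y179.1913
M5
G0 X0.0000 Y0.0000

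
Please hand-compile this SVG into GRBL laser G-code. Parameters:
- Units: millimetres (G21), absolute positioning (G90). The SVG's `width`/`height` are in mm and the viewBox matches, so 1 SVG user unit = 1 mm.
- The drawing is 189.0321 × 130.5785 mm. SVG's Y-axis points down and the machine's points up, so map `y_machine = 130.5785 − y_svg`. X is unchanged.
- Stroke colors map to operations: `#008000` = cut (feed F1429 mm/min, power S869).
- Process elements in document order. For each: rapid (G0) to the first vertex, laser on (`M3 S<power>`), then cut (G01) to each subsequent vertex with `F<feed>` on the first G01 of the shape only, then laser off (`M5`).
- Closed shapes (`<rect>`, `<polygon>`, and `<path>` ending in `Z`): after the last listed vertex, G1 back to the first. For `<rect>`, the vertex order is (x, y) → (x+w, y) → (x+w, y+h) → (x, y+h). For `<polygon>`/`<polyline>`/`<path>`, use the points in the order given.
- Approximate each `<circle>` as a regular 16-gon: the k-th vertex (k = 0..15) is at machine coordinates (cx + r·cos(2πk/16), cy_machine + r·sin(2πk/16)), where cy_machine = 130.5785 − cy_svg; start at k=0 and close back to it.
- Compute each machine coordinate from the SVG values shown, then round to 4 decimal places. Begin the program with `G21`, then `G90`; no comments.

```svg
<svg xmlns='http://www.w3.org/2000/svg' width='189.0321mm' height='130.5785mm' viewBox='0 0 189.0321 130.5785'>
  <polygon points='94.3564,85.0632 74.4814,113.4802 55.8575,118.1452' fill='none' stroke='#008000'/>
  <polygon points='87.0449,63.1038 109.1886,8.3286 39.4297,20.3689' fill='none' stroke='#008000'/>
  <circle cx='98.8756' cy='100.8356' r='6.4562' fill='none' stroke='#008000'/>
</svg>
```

G21
G90
G0 X94.3564 Y45.5153
M3 S869
G01 X74.4814 Y17.0983 F1429
G01 X55.8575 Y12.4333
G01 X94.3564 Y45.5153
M5
G0 X87.0449 Y67.4747
M3 S869
G01 X109.1886 Y122.2499 F1429
G01 X39.4297 Y110.2096
G01 X87.0449 Y67.4747
M5
G0 X105.3318 Y29.7429
M3 S869
G01 X104.8404 Y32.2136 F1429
G01 X103.4408 Y34.3081
G01 X101.3463 Y35.7077
G01 X98.8756 Y36.1991
G01 X96.4049 Y35.7077
G01 X94.3104 Y34.3081
G01 X92.9108 Y32.2136
G01 X92.4194 Y29.7429
G01 X92.9108 Y27.2722
G01 X94.3104 Y25.1777
G01 X96.4049 Y23.7781
G01 X98.8756 Y23.2867
G01 X101.3463 Y23.7781
G01 X103.4408 Y25.1777
G01 X104.8404 Y27.2722
G01 X105.3318 Y29.7429
M5

1 u = 1 mm; y_m = 130.5785 − y.

[1] `<polygon>` closed polygon, #008000→cut S869 F1429: (94.3564,45.5153) → (74.4814,17.0983) → (55.8575,12.4333) → (94.3564,45.5153) (closed)

[2] `<polygon>` closed polygon, #008000→cut S869 F1429: (87.0449,67.4747) → (109.1886,122.2499) → (39.4297,110.2096) → (87.0449,67.4747) (closed)

[3] `<circle>` circle, #008000→cut S869 F1429: (105.3318,29.7429) → (104.8404,32.2136) → (103.4408,34.3081) → (101.3463,35.7077) → (98.8756,36.1991) → (96.4049,35.7077) → (94.3104,34.3081) → (92.9108,32.2136) → (92.4194,29.7429) → (92.9108,27.2722) → (94.3104,25.1777) → (96.4049,23.7781) → (98.8756,23.2867) → (101.3463,23.7781) → (103.4408,25.1777) → (104.8404,27.2722) → (105.3318,29.7429) (closed)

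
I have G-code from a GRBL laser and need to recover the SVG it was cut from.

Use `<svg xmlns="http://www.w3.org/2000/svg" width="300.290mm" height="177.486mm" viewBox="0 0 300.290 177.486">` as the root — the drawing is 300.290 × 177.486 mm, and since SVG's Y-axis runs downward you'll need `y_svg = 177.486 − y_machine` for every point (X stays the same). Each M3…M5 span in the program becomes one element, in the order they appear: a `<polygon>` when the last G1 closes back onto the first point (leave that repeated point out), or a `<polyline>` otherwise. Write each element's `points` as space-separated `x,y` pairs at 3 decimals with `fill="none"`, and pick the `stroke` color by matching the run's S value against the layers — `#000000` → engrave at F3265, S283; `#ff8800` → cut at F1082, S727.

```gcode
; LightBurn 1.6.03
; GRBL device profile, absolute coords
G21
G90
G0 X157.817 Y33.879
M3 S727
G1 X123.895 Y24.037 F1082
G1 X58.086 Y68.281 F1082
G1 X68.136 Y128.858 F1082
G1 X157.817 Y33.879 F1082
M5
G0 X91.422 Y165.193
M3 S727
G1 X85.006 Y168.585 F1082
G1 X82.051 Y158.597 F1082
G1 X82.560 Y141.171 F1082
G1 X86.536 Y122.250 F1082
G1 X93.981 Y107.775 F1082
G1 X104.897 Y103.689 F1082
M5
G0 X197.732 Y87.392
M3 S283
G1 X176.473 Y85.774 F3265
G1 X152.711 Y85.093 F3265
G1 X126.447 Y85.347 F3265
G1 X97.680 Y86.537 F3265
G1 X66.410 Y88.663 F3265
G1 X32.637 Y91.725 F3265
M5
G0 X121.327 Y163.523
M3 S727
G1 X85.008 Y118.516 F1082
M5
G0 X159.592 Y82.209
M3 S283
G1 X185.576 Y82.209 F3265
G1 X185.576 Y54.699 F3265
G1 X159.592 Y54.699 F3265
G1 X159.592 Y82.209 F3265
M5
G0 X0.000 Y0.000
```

<svg xmlns="http://www.w3.org/2000/svg" width="300.290mm" height="177.486mm" viewBox="0 0 300.290 177.486">
  <polygon points="157.817,143.607 123.895,153.449 58.086,109.205 68.136,48.628" fill="none" stroke="#ff8800"/>
  <polyline points="91.422,12.293 85.006,8.901 82.051,18.889 82.560,36.315 86.536,55.236 93.981,69.711 104.897,73.797" fill="none" stroke="#ff8800"/>
  <polyline points="197.732,90.094 176.473,91.712 152.711,92.393 126.447,92.139 97.680,90.949 66.410,88.823 32.637,85.761" fill="none" stroke="#000000"/>
  <polyline points="121.327,13.963 85.008,58.970" fill="none" stroke="#ff8800"/>
  <polygon points="159.592,95.277 185.576,95.277 185.576,122.787 159.592,122.787" fill="none" stroke="#000000"/>
</svg>

Each laser-on run becomes one SVG element. Flip Y back into SVG space with y_svg = 177.486 − y_machine.

Run 1: S727 ⇒ cut layer `#ff8800`. The run returns to its start, so emit a `<polygon>` with points (Y-flipped): 157.817,143.607 123.895,153.449 58.086,109.205 68.136,48.628.

Run 2: power S727 maps to stroke `#ff8800` (cut). The run is open, so emit a `<polyline>` with points (Y-flipped): 91.422,12.293 85.006,8.901 82.051,18.889 82.560,36.315 86.536,55.236 93.981,69.711 104.897,73.797.

Run 3: S283 ⇒ engrave layer `#000000`. The run is open, so emit a `<polyline>` with points (Y-flipped): 197.732,90.094 176.473,91.712 152.711,92.393 126.447,92.139 97.680,90.949 66.410,88.823 32.637,85.761.

Run 4: S727 ⇒ cut layer `#ff8800`. The run is open, so emit a `<polyline>` with points (Y-flipped): 121.327,13.963 85.008,58.970.

Run 5: the run's S283 means `#000000` (engrave). The run returns to its start, so emit a `<polygon>` with points (Y-flipped): 159.592,95.277 185.576,95.277 185.576,122.787 159.592,122.787.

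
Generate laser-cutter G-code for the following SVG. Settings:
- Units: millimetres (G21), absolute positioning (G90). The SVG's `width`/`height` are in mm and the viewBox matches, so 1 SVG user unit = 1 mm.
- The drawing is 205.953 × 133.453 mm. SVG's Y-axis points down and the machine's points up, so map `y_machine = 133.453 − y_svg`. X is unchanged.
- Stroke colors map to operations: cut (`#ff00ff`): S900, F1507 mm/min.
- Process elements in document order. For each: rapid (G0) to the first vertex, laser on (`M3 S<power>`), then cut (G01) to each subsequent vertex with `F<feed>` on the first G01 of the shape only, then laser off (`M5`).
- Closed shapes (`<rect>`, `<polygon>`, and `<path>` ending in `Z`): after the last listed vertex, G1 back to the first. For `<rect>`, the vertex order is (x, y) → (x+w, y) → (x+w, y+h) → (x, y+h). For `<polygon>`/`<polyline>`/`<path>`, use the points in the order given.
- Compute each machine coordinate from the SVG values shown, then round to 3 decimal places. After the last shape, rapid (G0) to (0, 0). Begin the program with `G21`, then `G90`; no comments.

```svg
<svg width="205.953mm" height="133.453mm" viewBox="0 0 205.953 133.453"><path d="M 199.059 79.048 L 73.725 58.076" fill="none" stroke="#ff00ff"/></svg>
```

1 u = 1 mm; y_m = 133.453 − y.

[1] `<path>` line segment, #ff00ff→cut S900 F1507: (199.059,54.405) → (73.725,75.377)

G21
G90
G0 X199.059 Y54.405
M3 S900
G01 X73.725 Y75.377 F1507
M5
G0 X0.000 Y0.000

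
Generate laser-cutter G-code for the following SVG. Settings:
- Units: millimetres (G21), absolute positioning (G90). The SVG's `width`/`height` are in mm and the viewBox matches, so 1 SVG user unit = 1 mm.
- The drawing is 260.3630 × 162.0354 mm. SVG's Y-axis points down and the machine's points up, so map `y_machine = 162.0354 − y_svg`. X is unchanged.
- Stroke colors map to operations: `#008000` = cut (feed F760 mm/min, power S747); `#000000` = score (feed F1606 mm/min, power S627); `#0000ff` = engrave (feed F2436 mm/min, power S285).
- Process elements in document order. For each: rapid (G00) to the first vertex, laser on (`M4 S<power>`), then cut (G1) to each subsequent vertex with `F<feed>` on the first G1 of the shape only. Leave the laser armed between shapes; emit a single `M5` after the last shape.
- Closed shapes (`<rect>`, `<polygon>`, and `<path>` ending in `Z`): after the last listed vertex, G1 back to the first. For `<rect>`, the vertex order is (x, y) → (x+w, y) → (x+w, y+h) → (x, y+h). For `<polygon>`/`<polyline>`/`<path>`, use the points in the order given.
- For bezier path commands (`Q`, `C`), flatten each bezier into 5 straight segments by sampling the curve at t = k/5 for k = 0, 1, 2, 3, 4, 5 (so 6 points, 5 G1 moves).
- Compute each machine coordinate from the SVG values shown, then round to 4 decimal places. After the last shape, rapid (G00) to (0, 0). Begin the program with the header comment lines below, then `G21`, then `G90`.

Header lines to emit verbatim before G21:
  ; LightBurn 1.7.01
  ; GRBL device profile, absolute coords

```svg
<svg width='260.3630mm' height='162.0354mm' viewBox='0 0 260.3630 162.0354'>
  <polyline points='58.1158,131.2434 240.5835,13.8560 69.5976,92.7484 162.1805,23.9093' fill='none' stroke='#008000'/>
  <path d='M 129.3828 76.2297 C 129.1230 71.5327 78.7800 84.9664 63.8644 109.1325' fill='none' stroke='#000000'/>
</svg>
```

; LightBurn 1.7.01
; GRBL device profile, absolute coords
G21
G90
G00 X58.1158 Y30.7920
M4 S747
G1 X240.5835 Y148.1794 F760
G1 X69.5976 Y69.2870
G1 X162.1805 Y138.1261
G00 X129.3828 Y85.8057
M4 S627
G1 X123.9010 Y86.5074 F1606
G1 X110.5038 Y83.2129
G1 X93.2956 Y76.2772
G1 X76.3810 Y66.0555
G1 X63.8644 Y52.9029
M5
G00 X0.0000 Y0.0000

viewBox `0 0 260.3630 162.0354` with mm width/height → 1 unit = 1 mm. Flip: y_m = 162.0354 − y_svg.

**Shape 1** — `<polyline>` open polyline, stroke `#008000` → cut (S747, F760). Machine vertices: (58.1158,30.7920) → (240.5835,148.1794) → (69.5976,69.2870) → (162.1805,138.1261). Open path.

**Shape 2** — `<path>` cubic bezier, stroke `#000000` → score (S627, F1606). Control points (SVG): P0=(129.3828,76.2297), P1=(129.1230,71.5327), P2=(78.7800,84.9664), P3=(63.8644,109.1325); sampled at t=k/5. Machine vertices: (129.3828,85.8057) → (123.9010,86.5074) → (110.5038,83.2129) → (93.2956,76.2772) → (76.3810,66.0555) → (63.8644,52.9029). Open path.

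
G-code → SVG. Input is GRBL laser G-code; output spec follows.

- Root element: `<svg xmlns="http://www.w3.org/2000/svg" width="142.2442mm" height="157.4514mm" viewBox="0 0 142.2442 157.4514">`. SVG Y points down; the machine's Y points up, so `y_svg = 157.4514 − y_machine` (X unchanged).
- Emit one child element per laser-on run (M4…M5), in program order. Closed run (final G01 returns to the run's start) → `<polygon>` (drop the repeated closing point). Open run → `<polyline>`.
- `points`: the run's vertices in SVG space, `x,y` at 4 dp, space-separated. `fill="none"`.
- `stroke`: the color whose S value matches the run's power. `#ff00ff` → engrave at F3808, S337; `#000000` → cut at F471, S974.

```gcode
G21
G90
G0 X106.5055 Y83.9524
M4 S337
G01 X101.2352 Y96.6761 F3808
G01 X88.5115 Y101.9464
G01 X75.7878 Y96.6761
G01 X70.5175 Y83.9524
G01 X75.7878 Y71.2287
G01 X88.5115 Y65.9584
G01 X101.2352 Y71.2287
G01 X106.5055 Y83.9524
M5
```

<svg xmlns="http://www.w3.org/2000/svg" width="142.2442mm" height="157.4514mm" viewBox="0 0 142.2442 157.4514">
  <polygon points="106.5055,73.4990 101.2352,60.7753 88.5115,55.5050 75.7878,60.7753 70.5175,73.4990 75.7878,86.2227 88.5115,91.4930 101.2352,86.2227" fill="none" stroke="#ff00ff"/>
</svg>

Machine Y-up, SVG Y-down with viewBox height 157.4514, so y_svg = 157.4514 − y_machine; X carries over. Every run uses S337, so all elements get stroke `#ff00ff` (engrave).

Run 1: The run returns to its start, so emit a `<polygon>` with points (Y-flipped): 106.5055,73.4990 101.2352,60.7753 88.5115,55.5050 75.7878,60.7753 70.5175,73.4990 75.7878,86.2227 88.5115,91.4930 101.2352,86.2227.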